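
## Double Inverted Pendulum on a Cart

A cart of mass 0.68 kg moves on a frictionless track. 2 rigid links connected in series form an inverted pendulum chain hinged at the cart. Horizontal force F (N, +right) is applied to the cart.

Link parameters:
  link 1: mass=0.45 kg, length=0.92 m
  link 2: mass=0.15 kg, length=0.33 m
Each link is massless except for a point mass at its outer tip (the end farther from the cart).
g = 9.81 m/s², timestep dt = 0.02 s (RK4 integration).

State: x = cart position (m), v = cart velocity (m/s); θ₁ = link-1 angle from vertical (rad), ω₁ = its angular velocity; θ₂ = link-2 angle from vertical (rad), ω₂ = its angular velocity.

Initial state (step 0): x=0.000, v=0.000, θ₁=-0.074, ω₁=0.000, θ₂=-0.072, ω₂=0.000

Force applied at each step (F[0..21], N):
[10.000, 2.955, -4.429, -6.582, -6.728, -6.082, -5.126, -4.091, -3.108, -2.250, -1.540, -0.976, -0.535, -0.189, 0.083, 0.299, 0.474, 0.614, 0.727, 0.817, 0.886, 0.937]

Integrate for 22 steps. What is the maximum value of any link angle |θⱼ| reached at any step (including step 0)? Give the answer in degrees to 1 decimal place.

apply F[0]=+10.000 → step 1: x=0.003, v=0.306, θ₁=-0.077, ω₁=-0.347, θ₂=-0.072, ω₂=0.002
apply F[1]=+2.955 → step 2: x=0.010, v=0.406, θ₁=-0.086, ω₁=-0.474, θ₂=-0.072, ω₂=0.009
apply F[2]=-4.429 → step 3: x=0.017, v=0.291, θ₁=-0.094, ω₁=-0.371, θ₂=-0.072, ω₂=0.024
apply F[3]=-6.582 → step 4: x=0.021, v=0.116, θ₁=-0.100, ω₁=-0.203, θ₂=-0.071, ω₂=0.046
apply F[4]=-6.728 → step 5: x=0.022, v=-0.063, θ₁=-0.102, ω₁=-0.034, θ₂=-0.070, ω₂=0.073
apply F[5]=-6.082 → step 6: x=0.019, v=-0.223, θ₁=-0.101, ω₁=0.115, θ₂=-0.068, ω₂=0.101
apply F[6]=-5.126 → step 7: x=0.013, v=-0.355, θ₁=-0.098, ω₁=0.234, θ₂=-0.066, ω₂=0.129
apply F[7]=-4.091 → step 8: x=0.005, v=-0.459, θ₁=-0.092, ω₁=0.323, θ₂=-0.063, ω₂=0.155
apply F[8]=-3.108 → step 9: x=-0.005, v=-0.534, θ₁=-0.085, ω₁=0.384, θ₂=-0.059, ω₂=0.177
apply F[9]=-2.250 → step 10: x=-0.016, v=-0.586, θ₁=-0.077, ω₁=0.422, θ₂=-0.056, ω₂=0.196
apply F[10]=-1.540 → step 11: x=-0.028, v=-0.619, θ₁=-0.069, ω₁=0.440, θ₂=-0.052, ω₂=0.211
apply F[11]=-0.976 → step 12: x=-0.041, v=-0.637, θ₁=-0.060, ω₁=0.445, θ₂=-0.047, ω₂=0.223
apply F[12]=-0.535 → step 13: x=-0.054, v=-0.643, θ₁=-0.051, ω₁=0.439, θ₂=-0.043, ω₂=0.231
apply F[13]=-0.189 → step 14: x=-0.066, v=-0.641, θ₁=-0.042, ω₁=0.426, θ₂=-0.038, ω₂=0.235
apply F[14]=+0.083 → step 15: x=-0.079, v=-0.632, θ₁=-0.034, ω₁=0.408, θ₂=-0.033, ω₂=0.237
apply F[15]=+0.299 → step 16: x=-0.092, v=-0.618, θ₁=-0.026, ω₁=0.387, θ₂=-0.029, ω₂=0.236
apply F[16]=+0.474 → step 17: x=-0.104, v=-0.600, θ₁=-0.018, ω₁=0.363, θ₂=-0.024, ω₂=0.233
apply F[17]=+0.614 → step 18: x=-0.116, v=-0.580, θ₁=-0.011, ω₁=0.338, θ₂=-0.019, ω₂=0.228
apply F[18]=+0.727 → step 19: x=-0.127, v=-0.557, θ₁=-0.005, ω₁=0.312, θ₂=-0.015, ω₂=0.221
apply F[19]=+0.817 → step 20: x=-0.138, v=-0.533, θ₁=0.001, ω₁=0.286, θ₂=-0.011, ω₂=0.212
apply F[20]=+0.886 → step 21: x=-0.148, v=-0.507, θ₁=0.006, ω₁=0.260, θ₂=-0.006, ω₂=0.203
apply F[21]=+0.937 → step 22: x=-0.158, v=-0.481, θ₁=0.011, ω₁=0.235, θ₂=-0.002, ω₂=0.192
Max |angle| over trajectory = 0.102 rad = 5.9°.

Answer: 5.9°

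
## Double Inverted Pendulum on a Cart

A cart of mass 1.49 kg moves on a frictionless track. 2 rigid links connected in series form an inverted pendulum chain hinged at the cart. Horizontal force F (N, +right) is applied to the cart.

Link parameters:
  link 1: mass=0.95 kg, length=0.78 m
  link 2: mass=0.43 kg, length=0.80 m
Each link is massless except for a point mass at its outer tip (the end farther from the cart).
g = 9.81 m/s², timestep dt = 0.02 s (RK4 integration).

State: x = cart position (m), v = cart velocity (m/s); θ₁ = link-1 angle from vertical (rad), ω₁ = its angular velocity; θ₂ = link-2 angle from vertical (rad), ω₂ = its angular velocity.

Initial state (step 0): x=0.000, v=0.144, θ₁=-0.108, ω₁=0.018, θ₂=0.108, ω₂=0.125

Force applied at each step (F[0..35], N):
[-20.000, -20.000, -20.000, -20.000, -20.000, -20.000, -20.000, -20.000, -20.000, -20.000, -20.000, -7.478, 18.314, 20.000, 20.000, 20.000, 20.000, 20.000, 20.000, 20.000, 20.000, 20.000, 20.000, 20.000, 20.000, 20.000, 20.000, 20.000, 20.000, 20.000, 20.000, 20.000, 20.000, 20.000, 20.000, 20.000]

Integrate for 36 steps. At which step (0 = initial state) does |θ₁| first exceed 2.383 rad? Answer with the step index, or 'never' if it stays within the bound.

Answer: never

Derivation:
apply F[0]=-20.000 → step 1: x=0.000, v=-0.103, θ₁=-0.105, ω₁=0.280, θ₂=0.111, ω₂=0.209
apply F[1]=-20.000 → step 2: x=-0.004, v=-0.352, θ₁=-0.097, ω₁=0.546, θ₂=0.116, ω₂=0.292
apply F[2]=-20.000 → step 3: x=-0.014, v=-0.603, θ₁=-0.083, ω₁=0.819, θ₂=0.123, ω₂=0.370
apply F[3]=-20.000 → step 4: x=-0.028, v=-0.858, θ₁=-0.064, ω₁=1.105, θ₂=0.131, ω₂=0.441
apply F[4]=-20.000 → step 5: x=-0.048, v=-1.118, θ₁=-0.039, ω₁=1.405, θ₂=0.141, ω₂=0.502
apply F[5]=-20.000 → step 6: x=-0.073, v=-1.382, θ₁=-0.008, ω₁=1.724, θ₂=0.151, ω₂=0.551
apply F[6]=-20.000 → step 7: x=-0.103, v=-1.652, θ₁=0.030, ω₁=2.061, θ₂=0.163, ω₂=0.587
apply F[7]=-20.000 → step 8: x=-0.139, v=-1.925, θ₁=0.075, ω₁=2.417, θ₂=0.175, ω₂=0.609
apply F[8]=-20.000 → step 9: x=-0.180, v=-2.199, θ₁=0.127, ω₁=2.789, θ₂=0.187, ω₂=0.618
apply F[9]=-20.000 → step 10: x=-0.227, v=-2.469, θ₁=0.187, ω₁=3.170, θ₂=0.199, ω₂=0.619
apply F[10]=-20.000 → step 11: x=-0.279, v=-2.728, θ₁=0.254, ω₁=3.549, θ₂=0.212, ω₂=0.620
apply F[11]=-7.478 → step 12: x=-0.335, v=-2.817, θ₁=0.327, ω₁=3.727, θ₂=0.224, ω₂=0.626
apply F[12]=+18.314 → step 13: x=-0.389, v=-2.589, θ₁=0.399, ω₁=3.548, θ₂=0.236, ω₂=0.613
apply F[13]=+20.000 → step 14: x=-0.438, v=-2.354, θ₁=0.469, ω₁=3.389, θ₂=0.248, ω₂=0.583
apply F[14]=+20.000 → step 15: x=-0.483, v=-2.132, θ₁=0.535, ω₁=3.273, θ₂=0.260, ω₂=0.537
apply F[15]=+20.000 → step 16: x=-0.523, v=-1.918, θ₁=0.600, ω₁=3.196, θ₂=0.270, ω₂=0.477
apply F[16]=+20.000 → step 17: x=-0.560, v=-1.713, θ₁=0.663, ω₁=3.153, θ₂=0.279, ω₂=0.404
apply F[17]=+20.000 → step 18: x=-0.592, v=-1.513, θ₁=0.726, ω₁=3.142, θ₂=0.286, ω₂=0.320
apply F[18]=+20.000 → step 19: x=-0.620, v=-1.316, θ₁=0.789, ω₁=3.157, θ₂=0.291, ω₂=0.228
apply F[19]=+20.000 → step 20: x=-0.645, v=-1.120, θ₁=0.853, ω₁=3.197, θ₂=0.295, ω₂=0.130
apply F[20]=+20.000 → step 21: x=-0.665, v=-0.924, θ₁=0.917, ω₁=3.259, θ₂=0.297, ω₂=0.029
apply F[21]=+20.000 → step 22: x=-0.681, v=-0.724, θ₁=0.983, ω₁=3.340, θ₂=0.296, ω₂=-0.072
apply F[22]=+20.000 → step 23: x=-0.694, v=-0.520, θ₁=1.051, ω₁=3.439, θ₂=0.294, ω₂=-0.170
apply F[23]=+20.000 → step 24: x=-0.702, v=-0.309, θ₁=1.121, ω₁=3.556, θ₂=0.289, ω₂=-0.261
apply F[24]=+20.000 → step 25: x=-0.706, v=-0.090, θ₁=1.193, ω₁=3.690, θ₂=0.283, ω₂=-0.343
apply F[25]=+20.000 → step 26: x=-0.706, v=0.138, θ₁=1.268, ω₁=3.841, θ₂=0.276, ω₂=-0.410
apply F[26]=+20.000 → step 27: x=-0.701, v=0.378, θ₁=1.347, ω₁=4.011, θ₂=0.267, ω₂=-0.459
apply F[27]=+20.000 → step 28: x=-0.691, v=0.632, θ₁=1.429, ω₁=4.202, θ₂=0.257, ω₂=-0.486
apply F[28]=+20.000 → step 29: x=-0.675, v=0.902, θ₁=1.515, ω₁=4.416, θ₂=0.248, ω₂=-0.483
apply F[29]=+20.000 → step 30: x=-0.654, v=1.190, θ₁=1.606, ω₁=4.659, θ₂=0.238, ω₂=-0.445
apply F[30]=+20.000 → step 31: x=-0.627, v=1.501, θ₁=1.702, ω₁=4.938, θ₂=0.230, ω₂=-0.363
apply F[31]=+20.000 → step 32: x=-0.594, v=1.838, θ₁=1.804, ω₁=5.261, θ₂=0.224, ω₂=-0.227
apply F[32]=+20.000 → step 33: x=-0.554, v=2.207, θ₁=1.913, ω₁=5.641, θ₂=0.222, ω₂=-0.021
apply F[33]=+20.000 → step 34: x=-0.506, v=2.615, θ₁=2.030, ω₁=6.093, θ₂=0.224, ω₂=0.272
apply F[34]=+20.000 → step 35: x=-0.449, v=3.072, θ₁=2.157, ω₁=6.640, θ₂=0.233, ω₂=0.681
apply F[35]=+20.000 → step 36: x=-0.382, v=3.588, θ₁=2.296, ω₁=7.310, θ₂=0.252, ω₂=1.242
max |θ₁| = 2.296 ≤ 2.383 over all 37 states.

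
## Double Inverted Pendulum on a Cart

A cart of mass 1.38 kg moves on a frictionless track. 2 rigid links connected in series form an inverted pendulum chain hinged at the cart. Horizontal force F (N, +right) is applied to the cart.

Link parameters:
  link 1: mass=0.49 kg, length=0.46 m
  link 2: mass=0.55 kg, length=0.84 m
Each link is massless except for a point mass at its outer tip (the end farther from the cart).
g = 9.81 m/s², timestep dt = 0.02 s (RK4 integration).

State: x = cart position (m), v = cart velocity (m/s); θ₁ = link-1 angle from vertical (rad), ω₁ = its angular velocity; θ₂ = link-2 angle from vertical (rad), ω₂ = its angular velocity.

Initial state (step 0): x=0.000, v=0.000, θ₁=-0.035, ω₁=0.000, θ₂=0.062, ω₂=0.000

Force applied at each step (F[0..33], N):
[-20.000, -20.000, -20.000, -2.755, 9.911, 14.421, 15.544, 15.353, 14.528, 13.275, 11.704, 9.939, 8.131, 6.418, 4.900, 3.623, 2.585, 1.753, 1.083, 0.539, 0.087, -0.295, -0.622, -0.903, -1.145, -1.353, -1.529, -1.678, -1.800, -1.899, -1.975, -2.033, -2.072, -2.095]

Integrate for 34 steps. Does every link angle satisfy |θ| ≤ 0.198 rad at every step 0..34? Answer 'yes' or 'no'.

apply F[0]=-20.000 → step 1: x=-0.003, v=-0.285, θ₁=-0.029, ω₁=0.558, θ₂=0.062, ω₂=0.049
apply F[1]=-20.000 → step 2: x=-0.011, v=-0.571, θ₁=-0.013, ω₁=1.131, θ₂=0.064, ω₂=0.090
apply F[2]=-20.000 → step 3: x=-0.026, v=-0.861, θ₁=0.016, ω₁=1.734, θ₂=0.066, ω₂=0.119
apply F[3]=-2.755 → step 4: x=-0.043, v=-0.905, θ₁=0.052, ω₁=1.831, θ₂=0.069, ω₂=0.133
apply F[4]=+9.911 → step 5: x=-0.060, v=-0.771, θ₁=0.086, ω₁=1.569, θ₂=0.071, ω₂=0.133
apply F[5]=+14.421 → step 6: x=-0.074, v=-0.577, θ₁=0.113, ω₁=1.204, θ₂=0.074, ω₂=0.120
apply F[6]=+15.544 → step 7: x=-0.083, v=-0.371, θ₁=0.134, ω₁=0.838, θ₂=0.076, ω₂=0.094
apply F[7]=+15.353 → step 8: x=-0.089, v=-0.172, θ₁=0.147, ω₁=0.503, θ₂=0.078, ω₂=0.059
apply F[8]=+14.528 → step 9: x=-0.090, v=0.014, θ₁=0.154, ω₁=0.207, θ₂=0.078, ω₂=0.018
apply F[9]=+13.275 → step 10: x=-0.088, v=0.181, θ₁=0.156, ω₁=-0.045, θ₂=0.078, ω₂=-0.024
apply F[10]=+11.704 → step 11: x=-0.083, v=0.326, θ₁=0.153, ω₁=-0.251, θ₂=0.077, ω₂=-0.066
apply F[11]=+9.939 → step 12: x=-0.075, v=0.446, θ₁=0.146, ω₁=-0.409, θ₂=0.076, ω₂=-0.104
apply F[12]=+8.131 → step 13: x=-0.065, v=0.542, θ₁=0.137, ω₁=-0.522, θ₂=0.073, ω₂=-0.139
apply F[13]=+6.418 → step 14: x=-0.054, v=0.616, θ₁=0.126, ω₁=-0.595, θ₂=0.070, ω₂=-0.169
apply F[14]=+4.900 → step 15: x=-0.041, v=0.669, θ₁=0.113, ω₁=-0.635, θ₂=0.066, ω₂=-0.195
apply F[15]=+3.623 → step 16: x=-0.027, v=0.706, θ₁=0.101, ω₁=-0.649, θ₂=0.062, ω₂=-0.216
apply F[16]=+2.585 → step 17: x=-0.013, v=0.730, θ₁=0.088, ω₁=-0.644, θ₂=0.058, ω₂=-0.232
apply F[17]=+1.753 → step 18: x=0.002, v=0.743, θ₁=0.075, ω₁=-0.627, θ₂=0.053, ω₂=-0.245
apply F[18]=+1.083 → step 19: x=0.017, v=0.749, θ₁=0.063, ω₁=-0.601, θ₂=0.048, ω₂=-0.254
apply F[19]=+0.539 → step 20: x=0.032, v=0.749, θ₁=0.051, ω₁=-0.571, θ₂=0.043, ω₂=-0.259
apply F[20]=+0.087 → step 21: x=0.047, v=0.743, θ₁=0.040, ω₁=-0.538, θ₂=0.038, ω₂=-0.262
apply F[21]=-0.295 → step 22: x=0.061, v=0.734, θ₁=0.030, ω₁=-0.503, θ₂=0.033, ω₂=-0.261
apply F[22]=-0.622 → step 23: x=0.076, v=0.721, θ₁=0.020, ω₁=-0.468, θ₂=0.027, ω₂=-0.259
apply F[23]=-0.903 → step 24: x=0.090, v=0.706, θ₁=0.011, ω₁=-0.432, θ₂=0.022, ω₂=-0.254
apply F[24]=-1.145 → step 25: x=0.104, v=0.688, θ₁=0.003, ω₁=-0.397, θ₂=0.017, ω₂=-0.248
apply F[25]=-1.353 → step 26: x=0.118, v=0.669, θ₁=-0.005, ω₁=-0.363, θ₂=0.012, ω₂=-0.240
apply F[26]=-1.529 → step 27: x=0.131, v=0.648, θ₁=-0.012, ω₁=-0.330, θ₂=0.008, ω₂=-0.231
apply F[27]=-1.678 → step 28: x=0.144, v=0.626, θ₁=-0.018, ω₁=-0.298, θ₂=0.003, ω₂=-0.221
apply F[28]=-1.800 → step 29: x=0.156, v=0.603, θ₁=-0.024, ω₁=-0.267, θ₂=-0.001, ω₂=-0.210
apply F[29]=-1.899 → step 30: x=0.168, v=0.579, θ₁=-0.029, ω₁=-0.238, θ₂=-0.005, ω₂=-0.199
apply F[30]=-1.975 → step 31: x=0.179, v=0.555, θ₁=-0.033, ω₁=-0.211, θ₂=-0.009, ω₂=-0.187
apply F[31]=-2.033 → step 32: x=0.190, v=0.531, θ₁=-0.037, ω₁=-0.185, θ₂=-0.013, ω₂=-0.175
apply F[32]=-2.072 → step 33: x=0.200, v=0.507, θ₁=-0.041, ω₁=-0.161, θ₂=-0.016, ω₂=-0.163
apply F[33]=-2.095 → step 34: x=0.210, v=0.483, θ₁=-0.044, ω₁=-0.138, θ₂=-0.019, ω₂=-0.150
Max |angle| over trajectory = 0.156 rad; bound = 0.198 → within bound.

Answer: yes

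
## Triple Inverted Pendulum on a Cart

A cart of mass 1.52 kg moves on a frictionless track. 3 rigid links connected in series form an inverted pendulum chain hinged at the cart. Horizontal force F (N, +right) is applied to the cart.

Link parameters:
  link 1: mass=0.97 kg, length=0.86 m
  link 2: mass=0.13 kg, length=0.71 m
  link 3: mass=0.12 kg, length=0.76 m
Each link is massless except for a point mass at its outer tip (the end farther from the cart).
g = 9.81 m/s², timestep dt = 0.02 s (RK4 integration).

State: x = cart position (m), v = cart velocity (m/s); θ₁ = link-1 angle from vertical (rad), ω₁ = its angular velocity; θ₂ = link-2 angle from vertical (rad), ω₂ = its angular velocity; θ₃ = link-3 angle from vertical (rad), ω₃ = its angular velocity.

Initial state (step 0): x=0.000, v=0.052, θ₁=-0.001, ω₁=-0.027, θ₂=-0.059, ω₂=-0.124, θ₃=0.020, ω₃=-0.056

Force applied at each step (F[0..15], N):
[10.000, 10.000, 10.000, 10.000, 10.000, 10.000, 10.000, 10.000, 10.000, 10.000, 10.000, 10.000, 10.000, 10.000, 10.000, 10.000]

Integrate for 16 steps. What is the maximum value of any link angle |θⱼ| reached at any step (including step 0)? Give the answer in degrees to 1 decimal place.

apply F[0]=+10.000 → step 1: x=0.002, v=0.184, θ₁=-0.003, ω₁=-0.177, θ₂=-0.062, ω₂=-0.164, θ₃=0.019, ω₃=-0.017
apply F[1]=+10.000 → step 2: x=0.007, v=0.316, θ₁=-0.008, ω₁=-0.329, θ₂=-0.066, ω₂=-0.205, θ₃=0.019, ω₃=0.023
apply F[2]=+10.000 → step 3: x=0.015, v=0.450, θ₁=-0.016, ω₁=-0.484, θ₂=-0.070, ω₂=-0.245, θ₃=0.020, ω₃=0.065
apply F[3]=+10.000 → step 4: x=0.025, v=0.584, θ₁=-0.027, ω₁=-0.643, θ₂=-0.075, ω₂=-0.285, θ₃=0.022, ω₃=0.109
apply F[4]=+10.000 → step 5: x=0.038, v=0.721, θ₁=-0.042, ω₁=-0.807, θ₂=-0.081, ω₂=-0.322, θ₃=0.025, ω₃=0.155
apply F[5]=+10.000 → step 6: x=0.054, v=0.860, θ₁=-0.060, ω₁=-0.978, θ₂=-0.088, ω₂=-0.357, θ₃=0.028, ω₃=0.203
apply F[6]=+10.000 → step 7: x=0.073, v=1.001, θ₁=-0.081, ω₁=-1.156, θ₂=-0.096, ω₂=-0.389, θ₃=0.033, ω₃=0.253
apply F[7]=+10.000 → step 8: x=0.094, v=1.144, θ₁=-0.106, ω₁=-1.343, θ₂=-0.104, ω₂=-0.417, θ₃=0.038, ω₃=0.304
apply F[8]=+10.000 → step 9: x=0.119, v=1.289, θ₁=-0.135, ω₁=-1.538, θ₂=-0.112, ω₂=-0.439, θ₃=0.045, ω₃=0.355
apply F[9]=+10.000 → step 10: x=0.146, v=1.435, θ₁=-0.168, ω₁=-1.742, θ₂=-0.121, ω₂=-0.457, θ₃=0.052, ω₃=0.404
apply F[10]=+10.000 → step 11: x=0.176, v=1.582, θ₁=-0.205, ω₁=-1.954, θ₂=-0.131, ω₂=-0.468, θ₃=0.061, ω₃=0.450
apply F[11]=+10.000 → step 12: x=0.209, v=1.729, θ₁=-0.246, ω₁=-2.173, θ₂=-0.140, ω₂=-0.474, θ₃=0.070, ω₃=0.489
apply F[12]=+10.000 → step 13: x=0.245, v=1.873, θ₁=-0.292, ω₁=-2.397, θ₂=-0.150, ω₂=-0.476, θ₃=0.080, ω₃=0.518
apply F[13]=+10.000 → step 14: x=0.284, v=2.013, θ₁=-0.342, ω₁=-2.623, θ₂=-0.159, ω₂=-0.474, θ₃=0.091, ω₃=0.534
apply F[14]=+10.000 → step 15: x=0.326, v=2.146, θ₁=-0.396, ω₁=-2.850, θ₂=-0.168, ω₂=-0.472, θ₃=0.102, ω₃=0.535
apply F[15]=+10.000 → step 16: x=0.370, v=2.269, θ₁=-0.456, ω₁=-3.073, θ₂=-0.178, ω₂=-0.473, θ₃=0.112, ω₃=0.517
Max |angle| over trajectory = 0.456 rad = 26.1°.

Answer: 26.1°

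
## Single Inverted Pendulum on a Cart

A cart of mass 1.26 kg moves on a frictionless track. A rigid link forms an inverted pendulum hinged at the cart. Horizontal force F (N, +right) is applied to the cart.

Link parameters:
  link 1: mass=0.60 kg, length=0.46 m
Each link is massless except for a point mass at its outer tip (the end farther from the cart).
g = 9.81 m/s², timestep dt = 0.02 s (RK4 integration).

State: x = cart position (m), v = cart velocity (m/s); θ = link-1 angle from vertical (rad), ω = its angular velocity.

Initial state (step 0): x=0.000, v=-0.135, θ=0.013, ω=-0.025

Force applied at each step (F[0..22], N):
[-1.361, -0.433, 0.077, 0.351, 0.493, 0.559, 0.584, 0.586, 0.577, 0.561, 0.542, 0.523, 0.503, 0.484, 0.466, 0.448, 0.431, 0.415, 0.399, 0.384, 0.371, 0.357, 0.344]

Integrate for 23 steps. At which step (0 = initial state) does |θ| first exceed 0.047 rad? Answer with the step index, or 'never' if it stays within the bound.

Answer: never

Derivation:
apply F[0]=-1.361 → step 1: x=-0.003, v=-0.158, θ=0.013, ω=0.030
apply F[1]=-0.433 → step 2: x=-0.006, v=-0.166, θ=0.014, ω=0.053
apply F[2]=+0.077 → step 3: x=-0.009, v=-0.166, θ=0.015, ω=0.060
apply F[3]=+0.351 → step 4: x=-0.013, v=-0.162, θ=0.016, ω=0.058
apply F[4]=+0.493 → step 5: x=-0.016, v=-0.156, θ=0.017, ω=0.051
apply F[5]=+0.559 → step 6: x=-0.019, v=-0.148, θ=0.018, ω=0.043
apply F[6]=+0.584 → step 7: x=-0.022, v=-0.141, θ=0.019, ω=0.035
apply F[7]=+0.586 → step 8: x=-0.025, v=-0.133, θ=0.020, ω=0.027
apply F[8]=+0.577 → step 9: x=-0.027, v=-0.126, θ=0.020, ω=0.019
apply F[9]=+0.561 → step 10: x=-0.030, v=-0.119, θ=0.020, ω=0.013
apply F[10]=+0.542 → step 11: x=-0.032, v=-0.112, θ=0.021, ω=0.007
apply F[11]=+0.523 → step 12: x=-0.034, v=-0.106, θ=0.021, ω=0.002
apply F[12]=+0.503 → step 13: x=-0.036, v=-0.100, θ=0.021, ω=-0.003
apply F[13]=+0.484 → step 14: x=-0.038, v=-0.094, θ=0.021, ω=-0.006
apply F[14]=+0.466 → step 15: x=-0.040, v=-0.089, θ=0.020, ω=-0.009
apply F[15]=+0.448 → step 16: x=-0.042, v=-0.084, θ=0.020, ω=-0.012
apply F[16]=+0.431 → step 17: x=-0.043, v=-0.079, θ=0.020, ω=-0.014
apply F[17]=+0.415 → step 18: x=-0.045, v=-0.074, θ=0.020, ω=-0.016
apply F[18]=+0.399 → step 19: x=-0.046, v=-0.069, θ=0.019, ω=-0.018
apply F[19]=+0.384 → step 20: x=-0.048, v=-0.065, θ=0.019, ω=-0.019
apply F[20]=+0.371 → step 21: x=-0.049, v=-0.061, θ=0.019, ω=-0.020
apply F[21]=+0.357 → step 22: x=-0.050, v=-0.057, θ=0.018, ω=-0.021
apply F[22]=+0.344 → step 23: x=-0.051, v=-0.053, θ=0.018, ω=-0.021
max |θ| = 0.021 ≤ 0.047 over all 24 states.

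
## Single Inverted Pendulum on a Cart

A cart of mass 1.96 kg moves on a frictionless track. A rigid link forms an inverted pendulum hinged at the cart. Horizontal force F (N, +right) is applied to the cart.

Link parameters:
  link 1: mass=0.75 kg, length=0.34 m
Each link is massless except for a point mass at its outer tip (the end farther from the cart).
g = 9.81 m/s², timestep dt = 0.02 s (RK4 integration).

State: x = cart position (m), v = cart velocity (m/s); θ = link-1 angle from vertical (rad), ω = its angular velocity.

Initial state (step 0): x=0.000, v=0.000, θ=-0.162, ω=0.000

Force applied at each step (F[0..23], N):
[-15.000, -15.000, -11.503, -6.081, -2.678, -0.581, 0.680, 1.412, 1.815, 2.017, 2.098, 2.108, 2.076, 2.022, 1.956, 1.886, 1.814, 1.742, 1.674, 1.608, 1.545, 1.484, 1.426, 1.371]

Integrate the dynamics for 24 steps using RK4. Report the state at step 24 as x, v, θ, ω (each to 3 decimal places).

apply F[0]=-15.000 → step 1: x=-0.001, v=-0.140, θ=-0.159, ω=0.313
apply F[1]=-15.000 → step 2: x=-0.006, v=-0.280, θ=-0.149, ω=0.633
apply F[2]=-11.503 → step 3: x=-0.012, v=-0.386, θ=-0.135, ω=0.860
apply F[3]=-6.081 → step 4: x=-0.021, v=-0.439, θ=-0.117, ω=0.941
apply F[4]=-2.678 → step 5: x=-0.029, v=-0.459, θ=-0.098, ω=0.937
apply F[5]=-0.581 → step 6: x=-0.039, v=-0.458, θ=-0.080, ω=0.884
apply F[6]=+0.680 → step 7: x=-0.048, v=-0.446, θ=-0.063, ω=0.808
apply F[7]=+1.412 → step 8: x=-0.056, v=-0.428, θ=-0.047, ω=0.722
apply F[8]=+1.815 → step 9: x=-0.065, v=-0.406, θ=-0.034, ω=0.636
apply F[9]=+2.017 → step 10: x=-0.073, v=-0.384, θ=-0.022, ω=0.553
apply F[10]=+2.098 → step 11: x=-0.080, v=-0.361, θ=-0.012, ω=0.477
apply F[11]=+2.108 → step 12: x=-0.087, v=-0.339, θ=-0.003, ω=0.408
apply F[12]=+2.076 → step 13: x=-0.094, v=-0.318, θ=0.005, ω=0.346
apply F[13]=+2.022 → step 14: x=-0.100, v=-0.298, θ=0.011, ω=0.292
apply F[14]=+1.956 → step 15: x=-0.106, v=-0.279, θ=0.016, ω=0.244
apply F[15]=+1.886 → step 16: x=-0.111, v=-0.261, θ=0.021, ω=0.203
apply F[16]=+1.814 → step 17: x=-0.116, v=-0.244, θ=0.025, ω=0.166
apply F[17]=+1.742 → step 18: x=-0.121, v=-0.228, θ=0.028, ω=0.135
apply F[18]=+1.674 → step 19: x=-0.125, v=-0.213, θ=0.030, ω=0.108
apply F[19]=+1.608 → step 20: x=-0.129, v=-0.199, θ=0.032, ω=0.084
apply F[20]=+1.545 → step 21: x=-0.133, v=-0.186, θ=0.033, ω=0.064
apply F[21]=+1.484 → step 22: x=-0.137, v=-0.173, θ=0.034, ω=0.046
apply F[22]=+1.426 → step 23: x=-0.140, v=-0.161, θ=0.035, ω=0.032
apply F[23]=+1.371 → step 24: x=-0.143, v=-0.150, θ=0.036, ω=0.019

Answer: x=-0.143, v=-0.150, θ=0.036, ω=0.019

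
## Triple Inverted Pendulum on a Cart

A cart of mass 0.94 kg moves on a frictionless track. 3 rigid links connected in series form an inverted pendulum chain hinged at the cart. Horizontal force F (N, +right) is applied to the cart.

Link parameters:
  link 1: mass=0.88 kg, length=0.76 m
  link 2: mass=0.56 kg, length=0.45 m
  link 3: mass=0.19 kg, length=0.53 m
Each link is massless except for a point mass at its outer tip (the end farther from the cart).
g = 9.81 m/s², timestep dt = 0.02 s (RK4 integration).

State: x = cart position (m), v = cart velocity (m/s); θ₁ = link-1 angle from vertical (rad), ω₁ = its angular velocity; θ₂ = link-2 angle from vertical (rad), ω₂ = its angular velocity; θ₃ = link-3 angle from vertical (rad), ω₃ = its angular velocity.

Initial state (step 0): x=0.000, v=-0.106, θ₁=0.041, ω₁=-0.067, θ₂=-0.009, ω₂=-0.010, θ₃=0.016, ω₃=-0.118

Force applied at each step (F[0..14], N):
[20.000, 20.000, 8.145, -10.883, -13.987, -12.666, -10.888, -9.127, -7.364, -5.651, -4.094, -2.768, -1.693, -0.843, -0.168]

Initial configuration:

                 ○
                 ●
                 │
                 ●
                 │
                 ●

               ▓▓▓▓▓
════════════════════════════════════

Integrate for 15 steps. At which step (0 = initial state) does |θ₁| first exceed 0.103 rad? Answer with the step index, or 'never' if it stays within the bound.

apply F[0]=+20.000 → step 1: x=0.002, v=0.306, θ₁=0.034, ω₁=-0.587, θ₂=-0.010, ω₂=-0.055, θ₃=0.014, ω₃=-0.105
apply F[1]=+20.000 → step 2: x=0.012, v=0.722, θ₁=0.017, ω₁=-1.119, θ₂=-0.011, ω₂=-0.089, θ₃=0.012, ω₃=-0.094
apply F[2]=+8.145 → step 3: x=0.028, v=0.893, θ₁=-0.007, ω₁=-1.340, θ₂=-0.013, ω₂=-0.104, θ₃=0.010, ω₃=-0.084
apply F[3]=-10.883 → step 4: x=0.044, v=0.668, θ₁=-0.031, ω₁=-1.050, θ₂=-0.015, ω₂=-0.103, θ₃=0.008, ω₃=-0.073
apply F[4]=-13.987 → step 5: x=0.055, v=0.384, θ₁=-0.048, ω₁=-0.692, θ₂=-0.017, ω₂=-0.087, θ₃=0.007, ω₃=-0.061
apply F[5]=-12.666 → step 6: x=0.060, v=0.134, θ₁=-0.059, ω₁=-0.386, θ₂=-0.019, ω₂=-0.060, θ₃=0.006, ω₃=-0.049
apply F[6]=-10.888 → step 7: x=0.060, v=-0.075, θ₁=-0.064, ω₁=-0.137, θ₂=-0.019, ω₂=-0.028, θ₃=0.005, ω₃=-0.036
apply F[7]=-9.127 → step 8: x=0.057, v=-0.246, θ₁=-0.065, ω₁=0.060, θ₂=-0.020, ω₂=0.007, θ₃=0.005, ω₃=-0.023
apply F[8]=-7.364 → step 9: x=0.051, v=-0.380, θ₁=-0.062, ω₁=0.209, θ₂=-0.019, ω₂=0.041, θ₃=0.004, ω₃=-0.011
apply F[9]=-5.651 → step 10: x=0.042, v=-0.480, θ₁=-0.057, ω₁=0.315, θ₂=-0.018, ω₂=0.072, θ₃=0.004, ω₃=0.001
apply F[10]=-4.094 → step 11: x=0.032, v=-0.548, θ₁=-0.050, ω₁=0.383, θ₂=-0.016, ω₂=0.098, θ₃=0.004, ω₃=0.011
apply F[11]=-2.768 → step 12: x=0.020, v=-0.592, θ₁=-0.042, ω₁=0.422, θ₂=-0.014, ω₂=0.120, θ₃=0.005, ω₃=0.021
apply F[12]=-1.693 → step 13: x=0.008, v=-0.615, θ₁=-0.034, ω₁=0.437, θ₂=-0.012, ω₂=0.137, θ₃=0.005, ω₃=0.030
apply F[13]=-0.843 → step 14: x=-0.004, v=-0.623, θ₁=-0.025, ω₁=0.436, θ₂=-0.009, ω₂=0.150, θ₃=0.006, ω₃=0.037
apply F[14]=-0.168 → step 15: x=-0.016, v=-0.620, θ₁=-0.016, ω₁=0.423, θ₂=-0.006, ω₂=0.159, θ₃=0.007, ω₃=0.044
max |θ₁| = 0.065 ≤ 0.103 over all 16 states.

Answer: never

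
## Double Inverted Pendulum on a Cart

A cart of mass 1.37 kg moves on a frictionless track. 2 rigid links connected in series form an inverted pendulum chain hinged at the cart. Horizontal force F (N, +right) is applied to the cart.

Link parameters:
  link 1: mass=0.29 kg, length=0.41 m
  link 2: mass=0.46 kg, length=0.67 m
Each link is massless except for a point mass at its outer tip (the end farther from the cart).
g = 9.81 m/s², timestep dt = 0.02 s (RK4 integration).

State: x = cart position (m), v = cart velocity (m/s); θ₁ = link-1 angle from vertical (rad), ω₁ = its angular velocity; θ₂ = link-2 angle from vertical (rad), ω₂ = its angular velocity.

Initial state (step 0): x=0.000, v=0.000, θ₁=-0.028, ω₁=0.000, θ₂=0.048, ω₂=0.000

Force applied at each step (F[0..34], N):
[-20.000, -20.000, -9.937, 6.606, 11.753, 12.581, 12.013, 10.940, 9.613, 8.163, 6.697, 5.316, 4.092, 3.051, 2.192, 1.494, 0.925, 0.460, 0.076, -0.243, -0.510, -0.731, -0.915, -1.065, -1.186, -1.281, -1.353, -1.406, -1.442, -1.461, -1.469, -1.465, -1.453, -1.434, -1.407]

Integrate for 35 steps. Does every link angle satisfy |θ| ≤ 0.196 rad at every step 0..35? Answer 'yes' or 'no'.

apply F[0]=-20.000 → step 1: x=-0.003, v=-0.289, θ₁=-0.022, ω₁=0.635, θ₂=0.049, ω₂=0.057
apply F[1]=-20.000 → step 2: x=-0.012, v=-0.580, θ₁=-0.002, ω₁=1.291, θ₂=0.050, ω₂=0.103
apply F[2]=-9.937 → step 3: x=-0.025, v=-0.726, θ₁=0.027, ω₁=1.626, θ₂=0.053, ω₂=0.131
apply F[3]=+6.606 → step 4: x=-0.038, v=-0.634, θ₁=0.057, ω₁=1.413, θ₂=0.055, ω₂=0.139
apply F[4]=+11.753 → step 5: x=-0.049, v=-0.469, θ₁=0.082, ω₁=1.058, θ₂=0.058, ω₂=0.129
apply F[5]=+12.581 → step 6: x=-0.057, v=-0.296, θ₁=0.099, ω₁=0.705, θ₂=0.060, ω₂=0.104
apply F[6]=+12.013 → step 7: x=-0.061, v=-0.133, θ₁=0.110, ω₁=0.394, θ₂=0.062, ω₂=0.068
apply F[7]=+10.940 → step 8: x=-0.062, v=0.014, θ₁=0.115, ω₁=0.134, θ₂=0.063, ω₂=0.027
apply F[8]=+9.613 → step 9: x=-0.061, v=0.141, θ₁=0.116, ω₁=-0.076, θ₂=0.063, ω₂=-0.015
apply F[9]=+8.163 → step 10: x=-0.057, v=0.247, θ₁=0.113, ω₁=-0.238, θ₂=0.062, ω₂=-0.056
apply F[10]=+6.697 → step 11: x=-0.051, v=0.333, θ₁=0.107, ω₁=-0.354, θ₂=0.061, ω₂=-0.094
apply F[11]=+5.316 → step 12: x=-0.044, v=0.399, θ₁=0.099, ω₁=-0.433, θ₂=0.059, ω₂=-0.128
apply F[12]=+4.092 → step 13: x=-0.035, v=0.449, θ₁=0.090, ω₁=-0.479, θ₂=0.056, ω₂=-0.156
apply F[13]=+3.051 → step 14: x=-0.026, v=0.484, θ₁=0.080, ω₁=-0.501, θ₂=0.053, ω₂=-0.180
apply F[14]=+2.192 → step 15: x=-0.016, v=0.508, θ₁=0.070, ω₁=-0.505, θ₂=0.049, ω₂=-0.198
apply F[15]=+1.494 → step 16: x=-0.006, v=0.523, θ₁=0.060, ω₁=-0.496, θ₂=0.045, ω₂=-0.212
apply F[16]=+0.925 → step 17: x=0.005, v=0.531, θ₁=0.050, ω₁=-0.479, θ₂=0.040, ω₂=-0.222
apply F[17]=+0.460 → step 18: x=0.015, v=0.533, θ₁=0.041, ω₁=-0.455, θ₂=0.036, ω₂=-0.227
apply F[18]=+0.076 → step 19: x=0.026, v=0.530, θ₁=0.032, ω₁=-0.429, θ₂=0.031, ω₂=-0.230
apply F[19]=-0.243 → step 20: x=0.037, v=0.523, θ₁=0.024, ω₁=-0.400, θ₂=0.027, ω₂=-0.229
apply F[20]=-0.510 → step 21: x=0.047, v=0.514, θ₁=0.016, ω₁=-0.370, θ₂=0.022, ω₂=-0.226
apply F[21]=-0.731 → step 22: x=0.057, v=0.502, θ₁=0.009, ω₁=-0.340, θ₂=0.018, ω₂=-0.221
apply F[22]=-0.915 → step 23: x=0.067, v=0.488, θ₁=0.003, ω₁=-0.310, θ₂=0.013, ω₂=-0.214
apply F[23]=-1.065 → step 24: x=0.077, v=0.472, θ₁=-0.003, ω₁=-0.281, θ₂=0.009, ω₂=-0.205
apply F[24]=-1.186 → step 25: x=0.086, v=0.455, θ₁=-0.008, ω₁=-0.252, θ₂=0.005, ω₂=-0.195
apply F[25]=-1.281 → step 26: x=0.095, v=0.438, θ₁=-0.013, ω₁=-0.225, θ₂=0.001, ω₂=-0.185
apply F[26]=-1.353 → step 27: x=0.103, v=0.420, θ₁=-0.017, ω₁=-0.200, θ₂=-0.002, ω₂=-0.174
apply F[27]=-1.406 → step 28: x=0.112, v=0.401, θ₁=-0.021, ω₁=-0.176, θ₂=-0.006, ω₂=-0.162
apply F[28]=-1.442 → step 29: x=0.119, v=0.383, θ₁=-0.024, ω₁=-0.153, θ₂=-0.009, ω₂=-0.150
apply F[29]=-1.461 → step 30: x=0.127, v=0.364, θ₁=-0.027, ω₁=-0.132, θ₂=-0.012, ω₂=-0.138
apply F[30]=-1.469 → step 31: x=0.134, v=0.346, θ₁=-0.030, ω₁=-0.113, θ₂=-0.014, ω₂=-0.127
apply F[31]=-1.465 → step 32: x=0.141, v=0.328, θ₁=-0.032, ω₁=-0.095, θ₂=-0.017, ω₂=-0.115
apply F[32]=-1.453 → step 33: x=0.147, v=0.310, θ₁=-0.034, ω₁=-0.079, θ₂=-0.019, ω₂=-0.104
apply F[33]=-1.434 → step 34: x=0.153, v=0.293, θ₁=-0.035, ω₁=-0.064, θ₂=-0.021, ω₂=-0.093
apply F[34]=-1.407 → step 35: x=0.159, v=0.276, θ₁=-0.036, ω₁=-0.050, θ₂=-0.023, ω₂=-0.083
Max |angle| over trajectory = 0.116 rad; bound = 0.196 → within bound.

Answer: yes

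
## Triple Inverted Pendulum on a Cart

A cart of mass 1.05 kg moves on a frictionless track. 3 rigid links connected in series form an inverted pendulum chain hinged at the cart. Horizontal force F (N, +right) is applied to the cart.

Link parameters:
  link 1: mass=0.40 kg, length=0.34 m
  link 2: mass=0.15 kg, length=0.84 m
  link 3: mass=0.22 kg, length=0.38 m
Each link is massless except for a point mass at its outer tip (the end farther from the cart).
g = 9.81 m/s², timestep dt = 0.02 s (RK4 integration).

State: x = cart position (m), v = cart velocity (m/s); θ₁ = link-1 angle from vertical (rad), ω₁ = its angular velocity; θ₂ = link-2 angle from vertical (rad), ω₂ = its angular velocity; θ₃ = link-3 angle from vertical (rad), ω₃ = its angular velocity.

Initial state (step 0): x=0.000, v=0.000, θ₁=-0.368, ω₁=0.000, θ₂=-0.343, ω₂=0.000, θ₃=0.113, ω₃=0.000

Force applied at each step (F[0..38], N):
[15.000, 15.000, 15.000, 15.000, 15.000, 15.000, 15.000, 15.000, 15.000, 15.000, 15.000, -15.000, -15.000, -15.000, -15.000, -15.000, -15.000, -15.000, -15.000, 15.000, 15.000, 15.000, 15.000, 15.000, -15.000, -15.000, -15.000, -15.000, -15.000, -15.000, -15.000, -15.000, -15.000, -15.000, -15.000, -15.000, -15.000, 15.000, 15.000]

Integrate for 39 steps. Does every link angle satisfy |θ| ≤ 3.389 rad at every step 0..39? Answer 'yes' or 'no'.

apply F[0]=+15.000 → step 1: x=0.003, v=0.302, θ₁=-0.378, ω₁=-1.043, θ₂=-0.343, ω₂=-0.034, θ₃=0.115, ω₃=0.157
apply F[1]=+15.000 → step 2: x=0.012, v=0.601, θ₁=-0.410, ω₁=-2.078, θ₂=-0.344, ω₂=-0.056, θ₃=0.119, ω₃=0.268
apply F[2]=+15.000 → step 3: x=0.027, v=0.889, θ₁=-0.461, ω₁=-3.092, θ₂=-0.345, ω₂=-0.060, θ₃=0.125, ω₃=0.291
apply F[3]=+15.000 → step 4: x=0.048, v=1.161, θ₁=-0.533, ω₁=-4.056, θ₂=-0.347, ω₂=-0.050, θ₃=0.130, ω₃=0.193
apply F[4]=+15.000 → step 5: x=0.073, v=1.409, θ₁=-0.623, ω₁=-4.934, θ₂=-0.347, ω₂=-0.044, θ₃=0.132, ω₃=-0.040
apply F[5]=+15.000 → step 6: x=0.104, v=1.628, θ₁=-0.730, ω₁=-5.692, θ₂=-0.348, ω₂=-0.067, θ₃=0.127, ω₃=-0.395
apply F[6]=+15.000 → step 7: x=0.138, v=1.815, θ₁=-0.850, ω₁=-6.317, θ₂=-0.351, ω₂=-0.146, θ₃=0.115, ω₃=-0.833
apply F[7]=+15.000 → step 8: x=0.176, v=1.972, θ₁=-0.981, ω₁=-6.814, θ₂=-0.355, ω₂=-0.301, θ₃=0.094, ω₃=-1.309
apply F[8]=+15.000 → step 9: x=0.217, v=2.101, θ₁=-1.122, ω₁=-7.207, θ₂=-0.363, ω₂=-0.539, θ₃=0.063, ω₃=-1.781
apply F[9]=+15.000 → step 10: x=0.260, v=2.209, θ₁=-1.269, ω₁=-7.521, θ₂=-0.377, ω₂=-0.862, θ₃=0.023, ω₃=-2.223
apply F[10]=+15.000 → step 11: x=0.305, v=2.298, θ₁=-1.422, ω₁=-7.781, θ₂=-0.398, ω₂=-1.265, θ₃=-0.026, ω₃=-2.620
apply F[11]=-15.000 → step 12: x=0.348, v=1.970, θ₁=-1.581, ω₁=-8.163, θ₂=-0.424, ω₂=-1.341, θ₃=-0.079, ω₃=-2.739
apply F[12]=-15.000 → step 13: x=0.384, v=1.620, θ₁=-1.750, ω₁=-8.683, θ₂=-0.452, ω₂=-1.486, θ₃=-0.135, ω₃=-2.864
apply F[13]=-15.000 → step 14: x=0.412, v=1.242, θ₁=-1.930, ω₁=-9.367, θ₂=-0.484, ω₂=-1.735, θ₃=-0.194, ω₃=-2.986
apply F[14]=-15.000 → step 15: x=0.433, v=0.830, θ₁=-2.126, ω₁=-10.261, θ₂=-0.523, ω₂=-2.136, θ₃=-0.255, ω₃=-3.089
apply F[15]=-15.000 → step 16: x=0.445, v=0.377, θ₁=-2.342, ω₁=-11.433, θ₂=-0.571, ω₂=-2.766, θ₃=-0.317, ω₃=-3.151
apply F[16]=-15.000 → step 17: x=0.448, v=-0.111, θ₁=-2.585, ω₁=-12.949, θ₂=-0.635, ω₂=-3.735, θ₃=-0.380, ω₃=-3.126
apply F[17]=-15.000 → step 18: x=0.441, v=-0.600, θ₁=-2.862, ω₁=-14.780, θ₂=-0.724, ω₂=-5.186, θ₃=-0.441, ω₃=-2.918
apply F[18]=-15.000 → step 19: x=0.425, v=-0.973, θ₁=-3.176, ω₁=-16.501, θ₂=-0.846, ω₂=-7.149, θ₃=-0.495, ω₃=-2.381
apply F[19]=+15.000 → step 20: x=0.409, v=-0.546, θ₁=-3.498, ω₁=-15.476, θ₂=-1.008, ω₂=-8.813, θ₃=-0.537, ω₃=-1.969
apply F[20]=+15.000 → step 21: x=0.403, v=-0.040, θ₁=-3.790, ω₁=-13.626, θ₂=-1.192, ω₂=-9.481, θ₃=-0.581, ω₃=-2.606
apply F[21]=+15.000 → step 22: x=0.407, v=0.400, θ₁=-4.043, ω₁=-11.748, θ₂=-1.382, ω₂=-9.432, θ₃=-0.648, ω₃=-4.304
apply F[22]=+15.000 → step 23: x=0.419, v=0.748, θ₁=-4.261, ω₁=-10.095, θ₂=-1.567, ω₂=-8.977, θ₃=-0.757, ω₃=-6.630
apply F[23]=+15.000 → step 24: x=0.437, v=1.017, θ₁=-4.448, ω₁=-8.644, θ₂=-1.739, ω₂=-8.228, θ₃=-0.915, ω₃=-9.238
apply F[24]=-15.000 → step 25: x=0.455, v=0.848, θ₁=-4.612, ω₁=-7.699, θ₂=-1.898, ω₂=-7.621, θ₃=-1.119, ω₃=-11.160
apply F[25]=-15.000 → step 26: x=0.470, v=0.630, θ₁=-4.755, ω₁=-6.607, θ₂=-2.042, ω₂=-6.768, θ₃=-1.363, ω₃=-13.199
apply F[26]=-15.000 → step 27: x=0.480, v=0.348, θ₁=-4.875, ω₁=-5.277, θ₂=-2.167, ω₂=-5.677, θ₃=-1.648, ω₃=-15.353
apply F[27]=-15.000 → step 28: x=0.484, v=-0.022, θ₁=-4.964, ω₁=-3.541, θ₂=-2.269, ω₂=-4.480, θ₃=-1.976, ω₃=-17.428
apply F[28]=-15.000 → step 29: x=0.479, v=-0.482, θ₁=-5.013, ω₁=-1.285, θ₂=-2.349, ω₂=-3.681, θ₃=-2.338, ω₃=-18.492
apply F[29]=-15.000 → step 30: x=0.464, v=-0.947, θ₁=-5.014, ω₁=1.119, θ₂=-2.423, ω₂=-3.875, θ₃=-2.702, ω₃=-17.569
apply F[30]=-15.000 → step 31: x=0.441, v=-1.322, θ₁=-4.970, ω₁=3.179, θ₂=-2.509, ω₂=-4.769, θ₃=-3.034, ω₃=-15.628
apply F[31]=-15.000 → step 32: x=0.412, v=-1.608, θ₁=-4.889, ω₁=4.910, θ₂=-2.615, ω₂=-5.871, θ₃=-3.327, ω₃=-13.662
apply F[32]=-15.000 → step 33: x=0.378, v=-1.820, θ₁=-4.775, ω₁=6.513, θ₂=-2.744, ω₂=-7.042, θ₃=-3.581, ω₃=-11.739
apply F[33]=-15.000 → step 34: x=0.340, v=-1.959, θ₁=-4.628, ω₁=8.210, θ₂=-2.897, ω₂=-8.325, θ₃=-3.795, ω₃=-9.578
apply F[34]=-15.000 → step 35: x=0.300, v=-1.996, θ₁=-4.444, ω₁=10.299, θ₂=-3.079, ω₂=-9.882, θ₃=-3.960, ω₃=-6.701
apply F[35]=-15.000 → step 36: x=0.261, v=-1.841, θ₁=-4.210, ω₁=13.367, θ₂=-3.297, ω₂=-12.148, θ₃=-4.052, ω₃=-2.106
apply F[36]=-15.000 → step 37: x=0.229, v=-1.163, θ₁=-3.894, ω₁=18.746, θ₂=-3.577, ω₂=-16.244, θ₃=-4.015, ω₃=6.960
apply F[37]=+15.000 → step 38: x=0.227, v=0.831, θ₁=-3.463, ω₁=22.297, θ₂=-3.930, ω₂=-17.081, θ₃=-3.777, ω₃=13.565
apply F[38]=+15.000 → step 39: x=0.251, v=1.416, θ₁=-3.064, ω₁=17.884, θ₂=-4.206, ω₂=-10.939, θ₃=-3.584, ω₃=6.031
Max |angle| over trajectory = 5.014 rad; bound = 3.389 → exceeded.

Answer: no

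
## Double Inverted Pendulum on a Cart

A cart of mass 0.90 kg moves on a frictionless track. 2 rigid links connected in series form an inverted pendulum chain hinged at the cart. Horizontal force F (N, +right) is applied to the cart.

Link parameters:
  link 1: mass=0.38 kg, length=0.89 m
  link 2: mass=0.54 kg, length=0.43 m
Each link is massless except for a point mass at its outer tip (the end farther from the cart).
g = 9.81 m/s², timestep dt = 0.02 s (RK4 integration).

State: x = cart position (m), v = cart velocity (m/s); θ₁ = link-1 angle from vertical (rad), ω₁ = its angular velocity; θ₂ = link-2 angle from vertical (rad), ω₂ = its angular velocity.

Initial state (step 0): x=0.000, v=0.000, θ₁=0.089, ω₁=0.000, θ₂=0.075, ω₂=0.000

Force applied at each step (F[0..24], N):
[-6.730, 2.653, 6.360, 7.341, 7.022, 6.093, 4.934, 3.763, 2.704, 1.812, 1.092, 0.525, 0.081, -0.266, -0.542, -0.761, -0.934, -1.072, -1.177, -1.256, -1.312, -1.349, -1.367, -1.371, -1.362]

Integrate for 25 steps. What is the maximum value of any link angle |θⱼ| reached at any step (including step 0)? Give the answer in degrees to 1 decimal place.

apply F[0]=-6.730 → step 1: x=-0.002, v=-0.166, θ₁=0.091, ω₁=0.210, θ₂=0.075, ω₂=-0.015
apply F[1]=+2.653 → step 2: x=-0.005, v=-0.126, θ₁=0.095, ω₁=0.191, θ₂=0.074, ω₂=-0.036
apply F[2]=+6.360 → step 3: x=-0.006, v=-0.005, θ₁=0.098, ω₁=0.085, θ₂=0.073, ω₂=-0.062
apply F[3]=+7.341 → step 4: x=-0.005, v=0.137, θ₁=0.098, ω₁=-0.044, θ₂=0.072, ω₂=-0.092
apply F[4]=+7.022 → step 5: x=-0.000, v=0.273, θ₁=0.096, ω₁=-0.165, θ₂=0.070, ω₂=-0.123
apply F[5]=+6.093 → step 6: x=0.006, v=0.388, θ₁=0.092, ω₁=-0.265, θ₂=0.067, ω₂=-0.153
apply F[6]=+4.934 → step 7: x=0.015, v=0.480, θ₁=0.086, ω₁=-0.340, θ₂=0.064, ω₂=-0.180
apply F[7]=+3.763 → step 8: x=0.025, v=0.547, θ₁=0.079, ω₁=-0.391, θ₂=0.060, ω₂=-0.203
apply F[8]=+2.704 → step 9: x=0.036, v=0.592, θ₁=0.070, ω₁=-0.420, θ₂=0.056, ω₂=-0.222
apply F[9]=+1.812 → step 10: x=0.049, v=0.619, θ₁=0.062, ω₁=-0.432, θ₂=0.051, ω₂=-0.236
apply F[10]=+1.092 → step 11: x=0.061, v=0.632, θ₁=0.053, ω₁=-0.431, θ₂=0.046, ω₂=-0.246
apply F[11]=+0.525 → step 12: x=0.074, v=0.634, θ₁=0.045, ω₁=-0.420, θ₂=0.041, ω₂=-0.251
apply F[12]=+0.081 → step 13: x=0.086, v=0.628, θ₁=0.037, ω₁=-0.404, θ₂=0.036, ω₂=-0.254
apply F[13]=-0.266 → step 14: x=0.099, v=0.615, θ₁=0.029, ω₁=-0.383, θ₂=0.031, ω₂=-0.253
apply F[14]=-0.542 → step 15: x=0.111, v=0.598, θ₁=0.021, ω₁=-0.360, θ₂=0.026, ω₂=-0.249
apply F[15]=-0.761 → step 16: x=0.123, v=0.578, θ₁=0.014, ω₁=-0.334, θ₂=0.021, ω₂=-0.243
apply F[16]=-0.934 → step 17: x=0.134, v=0.555, θ₁=0.008, ω₁=-0.309, θ₂=0.016, ω₂=-0.234
apply F[17]=-1.072 → step 18: x=0.145, v=0.530, θ₁=0.002, ω₁=-0.282, θ₂=0.012, ω₂=-0.224
apply F[18]=-1.177 → step 19: x=0.155, v=0.504, θ₁=-0.003, ω₁=-0.256, θ₂=0.007, ω₂=-0.213
apply F[19]=-1.256 → step 20: x=0.165, v=0.477, θ₁=-0.008, ω₁=-0.231, θ₂=0.003, ω₂=-0.201
apply F[20]=-1.312 → step 21: x=0.174, v=0.450, θ₁=-0.013, ω₁=-0.207, θ₂=-0.001, ω₂=-0.188
apply F[21]=-1.349 → step 22: x=0.183, v=0.423, θ₁=-0.016, ω₁=-0.183, θ₂=-0.004, ω₂=-0.175
apply F[22]=-1.367 → step 23: x=0.191, v=0.397, θ₁=-0.020, ω₁=-0.161, θ₂=-0.008, ω₂=-0.161
apply F[23]=-1.371 → step 24: x=0.199, v=0.370, θ₁=-0.023, ω₁=-0.140, θ₂=-0.011, ω₂=-0.148
apply F[24]=-1.362 → step 25: x=0.206, v=0.345, θ₁=-0.026, ω₁=-0.121, θ₂=-0.014, ω₂=-0.135
Max |angle| over trajectory = 0.098 rad = 5.6°.

Answer: 5.6°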